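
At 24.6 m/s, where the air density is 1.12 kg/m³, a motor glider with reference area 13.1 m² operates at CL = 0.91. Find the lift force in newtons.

L = 4040 N

L = ½ρv²S·CL = ½ × 1.12 × 24.6² × 13.1 × 0.91 = 4040 N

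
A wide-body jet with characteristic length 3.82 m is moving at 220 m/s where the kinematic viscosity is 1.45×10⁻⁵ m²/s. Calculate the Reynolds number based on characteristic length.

Re = 5.8×10^7

Re = v·c/ν = 220 × 3.82 / (1.45×10⁻⁵) = 5.8×10^7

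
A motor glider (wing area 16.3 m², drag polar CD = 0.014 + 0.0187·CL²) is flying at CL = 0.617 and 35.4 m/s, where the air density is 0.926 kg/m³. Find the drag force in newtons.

CD = 0.014 + 0.0187 × 0.617² = 0.02112
D = ½ρv²S·CD = ½ × 0.926 × 35.4² × 16.3 × 0.02112 = 200 N

D = 200 N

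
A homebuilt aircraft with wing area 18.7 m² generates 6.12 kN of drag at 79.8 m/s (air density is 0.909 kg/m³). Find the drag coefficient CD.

From D = ½ρv²S·CD, rearranging gives CD = 2D/(ρv²S).
CD = 2 × 6120 / (0.909 × 79.8² × 18.7) = 0.113

CD = 0.113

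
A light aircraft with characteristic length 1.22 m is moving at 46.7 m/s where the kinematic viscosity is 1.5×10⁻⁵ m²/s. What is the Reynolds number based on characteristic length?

Re = v·c/ν = 46.7 × 1.22 / (1.5×10⁻⁵) = 3.8×10^6

Re = 3.8×10^6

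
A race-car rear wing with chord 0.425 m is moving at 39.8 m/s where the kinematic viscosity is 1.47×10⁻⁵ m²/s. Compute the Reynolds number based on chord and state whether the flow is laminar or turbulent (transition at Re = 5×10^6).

Re = v·c/ν = 39.8 × 0.425 / (1.47×10⁻⁵) = 1.15×10^6
Since 1.15×10^6 < 5×10^6, the flow is laminar.

Re = 1.15×10^6 (laminar)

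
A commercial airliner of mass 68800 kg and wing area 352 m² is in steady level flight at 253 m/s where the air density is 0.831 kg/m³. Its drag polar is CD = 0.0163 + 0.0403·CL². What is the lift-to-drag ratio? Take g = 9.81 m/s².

L/D = 4.37

Level flight ⇒ L = W = m·g = 68800 × 9.81 = 6.7493×10^5 N.
q = ½ρv² = ½ × 0.831 × 253² = 26600 Pa.
Required CL = L/(qS) = 6.7493×10^5/(26600·352) = 0.07209.
CD = 0.0163 + 0.0403 × 0.07209² = 0.01651.
L/D = CL/CD = 0.07209 / 0.01651 = 4.37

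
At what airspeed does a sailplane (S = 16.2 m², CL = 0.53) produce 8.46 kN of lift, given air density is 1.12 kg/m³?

v = 41.9 m/s

L = ½ρv²S·CL ⇒ v = √(2L/(ρ·S·CL))
v = √(2 × 8460 / (1.12 × 16.2 × 0.53)) = √1760 = 41.9 m/s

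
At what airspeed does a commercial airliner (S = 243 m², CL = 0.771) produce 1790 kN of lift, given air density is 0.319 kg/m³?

v = 245 m/s

L = ½ρv²S·CL ⇒ v = √(2L/(ρ·S·CL))
v = √(2 × 1.79×10^6 / (0.319 × 243 × 0.771)) = √59900 = 245 m/s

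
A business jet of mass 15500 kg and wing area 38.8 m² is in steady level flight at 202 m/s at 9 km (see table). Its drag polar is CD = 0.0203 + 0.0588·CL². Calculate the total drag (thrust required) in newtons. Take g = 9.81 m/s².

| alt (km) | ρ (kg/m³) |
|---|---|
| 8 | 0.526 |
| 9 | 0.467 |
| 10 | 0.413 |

At 9 km, from the table: ρ = 0.467 kg/m³.
In steady level flight, lift balances weight: W = mg = 15500 × 9.81 = 1.5206×10^5 N.
q = ½ρv² = ½ × 0.467 × 202² = 9528 Pa.
CL = 2W/(ρv²S) = 2×1.5206×10^5/(0.467×202²×38.8) = 0.4113.
CD = 0.0203 + 0.0588 × 0.4113² = 0.03025.
D = q·S·CD = 9528 × 38.8 × 0.03025 = 11180 N

D = 11200 N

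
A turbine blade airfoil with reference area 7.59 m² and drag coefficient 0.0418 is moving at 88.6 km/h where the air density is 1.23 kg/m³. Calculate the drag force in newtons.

D = 118 N

Convert speed: v = 88.6 km/h ÷ 3.6 = 24.61 m/s.
Dynamic pressure q = ½ρv² = ½ × 1.23 × 24.61² = 372.5 Pa.
D = q·S·CD = 372.5 × 7.59 × 0.0418 = 118 N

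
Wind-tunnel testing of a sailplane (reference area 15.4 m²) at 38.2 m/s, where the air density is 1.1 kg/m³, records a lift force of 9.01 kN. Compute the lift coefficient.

From L = ½ρv²S·CL, rearranging gives CL = 2L/(ρv²S).
CL = 2 × 9010 / (1.1 × 38.2² × 15.4) = 0.729

CL = 0.729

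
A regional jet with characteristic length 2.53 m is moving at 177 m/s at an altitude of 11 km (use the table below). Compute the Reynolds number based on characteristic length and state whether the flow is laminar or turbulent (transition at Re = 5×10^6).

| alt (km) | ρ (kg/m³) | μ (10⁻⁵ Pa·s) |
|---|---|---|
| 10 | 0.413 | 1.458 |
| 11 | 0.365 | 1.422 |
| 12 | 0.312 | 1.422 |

At 11 km, from the table: ρ = 0.365 kg/m³, μ = 1.422×10⁻⁵ Pa·s.
Re = ρ·v·c/μ = 0.365 × 177 × 2.53 / (1.422×10⁻⁵) = 1.15×10^7
Since 1.15×10^7 > 5×10^6, the flow is turbulent.

Re = 1.15×10^7 (turbulent)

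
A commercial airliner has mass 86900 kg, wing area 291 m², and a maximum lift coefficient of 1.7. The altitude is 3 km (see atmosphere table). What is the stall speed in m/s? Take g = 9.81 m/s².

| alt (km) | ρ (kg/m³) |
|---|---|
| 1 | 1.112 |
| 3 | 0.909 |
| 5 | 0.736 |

V_stall = 61.6 m/s

At 3 km, from the table: ρ = 0.909 kg/m³.
Weight W = mg = 86900 × 9.81 = 8.525×10^5 N.
From L = ½ρV²S·CL,max = W: V_stall = √(2W/(ρSCL,max)) = √(2·8.525×10^5/(0.909·291·1.7))
V_stall = √3792 = 61.6 m/s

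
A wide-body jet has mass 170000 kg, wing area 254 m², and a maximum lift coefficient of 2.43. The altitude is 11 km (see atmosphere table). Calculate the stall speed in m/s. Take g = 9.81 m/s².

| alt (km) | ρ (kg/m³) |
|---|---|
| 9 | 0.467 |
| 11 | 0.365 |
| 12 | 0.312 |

At 11 km, from the table: ρ = 0.365 kg/m³.
Stall occurs when L = W at CL,max. W = mg = 170000 × 9.81 = 1.668×10^6 N.
V_stall = √(2W/(ρ·S·CL,max)) = √(2 × 1.668×10^6 / (0.365 × 254 × 2.43))
V_stall = √14810 = 122 m/s

V_stall = 122 m/s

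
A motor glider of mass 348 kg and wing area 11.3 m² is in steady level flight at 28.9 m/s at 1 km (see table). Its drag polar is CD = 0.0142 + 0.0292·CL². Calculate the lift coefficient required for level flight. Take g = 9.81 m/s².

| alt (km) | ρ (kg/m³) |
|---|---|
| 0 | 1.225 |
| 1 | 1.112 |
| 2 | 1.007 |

CL = 0.651

At 1 km, from the table: ρ = 1.112 kg/m³.
In steady level flight, lift balances weight: W = mg = 348 × 9.81 = 3413.9 N.
Dynamic pressure q = 0.5 × 1.112 × 28.9² = 464.4 Pa.
CL = 2W/(ρv²S) = 2×3413.9/(1.112×28.9²×11.3) = 0.6506.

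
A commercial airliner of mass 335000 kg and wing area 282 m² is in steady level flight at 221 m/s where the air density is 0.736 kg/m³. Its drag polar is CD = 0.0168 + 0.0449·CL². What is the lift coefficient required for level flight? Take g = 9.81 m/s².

CL = 0.648

Weight W = mg = 335000 × 9.81 = 3.2864×10^6 N; in level flight L = W.
q = ½ρv² = ½ × 0.736 × 221² = 17970 Pa.
CL = 2W/(ρv²S) = 2×3.2864×10^6/(0.736×221²×282) = 0.6484.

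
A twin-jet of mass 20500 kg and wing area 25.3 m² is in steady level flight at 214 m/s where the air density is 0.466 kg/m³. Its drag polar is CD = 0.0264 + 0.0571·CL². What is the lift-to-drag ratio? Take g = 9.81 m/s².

In steady level flight, lift balances weight: W = mg = 20500 × 9.81 = 2.011×10^5 N.
Dynamic pressure q = 0.5 × 0.466 × 214² = 10670 Pa.
CL = 2W/(ρv²S) = 2×2.011×10^5/(0.466×214²×25.3) = 0.7449.
CD = 0.0264 + 0.0571 × 0.7449² = 0.05809.
L/D = CL/CD = 0.7449 / 0.05809 = 12.8

L/D = 12.8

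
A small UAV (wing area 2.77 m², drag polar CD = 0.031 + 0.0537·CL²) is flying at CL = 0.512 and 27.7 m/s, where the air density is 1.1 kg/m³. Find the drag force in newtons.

CD = 0.031 + 0.0537 × 0.512² = 0.04508
D = ½ρv²S·CD = ½ × 1.1 × 27.7² × 2.77 × 0.04508 = 52.7 N

D = 52.7 N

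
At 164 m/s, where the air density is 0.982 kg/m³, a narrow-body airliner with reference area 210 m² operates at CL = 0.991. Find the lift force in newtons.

Dynamic pressure q = ½ρv² = ½ × 0.982 × 164² = 13210 Pa.
L = q·S·CL = 13210 × 210 × 0.991 = 2.75×10^6 N ≈ 2750 kN

L = 2.75×10^6 N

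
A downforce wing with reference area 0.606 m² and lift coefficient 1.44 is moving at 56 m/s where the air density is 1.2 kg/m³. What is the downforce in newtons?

L = 1640 N

Dynamic pressure q = ½ρv² = ½ × 1.2 × 56² = 1882 Pa.
L = q·S·CL = 1882 × 0.606 × 1.44 = 1640 N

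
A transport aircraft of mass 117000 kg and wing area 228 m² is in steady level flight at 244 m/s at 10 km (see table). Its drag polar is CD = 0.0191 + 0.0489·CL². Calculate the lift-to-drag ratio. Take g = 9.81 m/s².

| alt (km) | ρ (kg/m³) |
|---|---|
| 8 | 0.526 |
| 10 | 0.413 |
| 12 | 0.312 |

At 10 km, from the table: ρ = 0.413 kg/m³.
Level flight ⇒ L = W = m·g = 117000 × 9.81 = 1.1478×10^6 N.
Dynamic pressure q = 0.5 × 0.413 × 244² = 12290 Pa.
CL = W/(q·S) = 1.1478×10^6 / (12290 × 228) = 0.4095.
CD = 0.0191 + 0.0489 × 0.4095² = 0.0273.
L/D = CL/CD = 0.4095 / 0.0273 = 15

L/D = 15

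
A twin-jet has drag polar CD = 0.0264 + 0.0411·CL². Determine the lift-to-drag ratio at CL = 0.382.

CD = 0.0264 + 0.0411 × 0.382² = 0.0324
L/D = CL/CD = 0.382 / 0.0324 = 11.8

L/D = 11.8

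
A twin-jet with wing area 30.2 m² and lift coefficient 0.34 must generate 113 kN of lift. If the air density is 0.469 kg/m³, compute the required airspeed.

L = ½ρv²S·CL ⇒ v = √(2L/(ρ·S·CL))
v = √(2 × 1.13×10^5 / (0.469 × 30.2 × 0.34)) = √46930 = 217 m/s

v = 217 m/s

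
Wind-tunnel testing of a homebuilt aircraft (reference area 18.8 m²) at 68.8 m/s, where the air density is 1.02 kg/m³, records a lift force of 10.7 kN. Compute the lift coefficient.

CL = 0.236

From L = ½ρv²S·CL, rearranging gives CL = 2L/(ρv²S).
CL = 2 × 10700 / (1.02 × 68.8² × 18.8) = 0.236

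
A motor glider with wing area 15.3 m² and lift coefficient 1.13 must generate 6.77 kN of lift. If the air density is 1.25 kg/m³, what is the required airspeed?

L = ½ρv²S·CL ⇒ v = √(2L/(ρ·S·CL))
v = √(2 × 6770 / (1.25 × 15.3 × 1.13)) = √626.5 = 25 m/s

v = 25 m/s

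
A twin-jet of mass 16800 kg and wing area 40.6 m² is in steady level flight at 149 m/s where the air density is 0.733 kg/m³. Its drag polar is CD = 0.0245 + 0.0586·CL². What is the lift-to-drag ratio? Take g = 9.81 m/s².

Level flight ⇒ L = W = m·g = 16800 × 9.81 = 1.6481×10^5 N.
Dynamic pressure q = 0.5 × 0.733 × 149² = 8137 Pa.
CL = 2W/(ρv²S) = 2×1.6481×10^5/(0.733×149²×40.6) = 0.4989.
CD = 0.0245 + 0.0586 × 0.4989² = 0.03909.
L/D = CL/CD = 0.4989 / 0.03909 = 12.8

L/D = 12.8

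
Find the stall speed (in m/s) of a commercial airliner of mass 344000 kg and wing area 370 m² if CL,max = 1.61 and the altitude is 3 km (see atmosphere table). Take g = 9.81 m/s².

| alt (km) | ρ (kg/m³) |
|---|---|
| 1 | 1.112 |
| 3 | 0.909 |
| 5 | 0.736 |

At 3 km, from the table: ρ = 0.909 kg/m³.
Stall occurs when L = W at CL,max. W = mg = 344000 × 9.81 = 3.375×10^6 N.
From L = ½ρV²S·CL,max = W: V_stall = √(2W/(ρSCL,max)) = √(2·3.375×10^6/(0.909·370·1.61))
V_stall = √12460 = 112 m/s

V_stall = 112 m/s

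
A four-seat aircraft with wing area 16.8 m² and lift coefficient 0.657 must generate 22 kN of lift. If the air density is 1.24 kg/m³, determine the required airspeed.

L = ½ρv²S·CL ⇒ v = √(2L/(ρ·S·CL))
v = √(2 × 22000 / (1.24 × 16.8 × 0.657)) = √3215 = 56.7 m/s

v = 56.7 m/s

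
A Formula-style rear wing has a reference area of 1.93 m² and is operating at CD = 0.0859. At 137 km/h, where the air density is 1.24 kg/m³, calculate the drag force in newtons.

D = 149 N

Convert speed: v = 137 km/h ÷ 3.6 = 38.06 m/s.
D = ½ρv²S·CD = ½ × 1.24 × 38.06² × 1.93 × 0.0859 = 149 N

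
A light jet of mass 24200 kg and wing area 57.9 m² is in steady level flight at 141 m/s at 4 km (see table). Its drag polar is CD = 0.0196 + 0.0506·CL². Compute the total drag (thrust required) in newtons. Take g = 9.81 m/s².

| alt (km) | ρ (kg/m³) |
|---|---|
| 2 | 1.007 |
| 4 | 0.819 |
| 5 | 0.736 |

D = 15300 N

At 4 km, from the table: ρ = 0.819 kg/m³.
In steady level flight, lift balances weight: W = mg = 24200 × 9.81 = 2.374×10^5 N.
q = ½ρv² = ½ × 0.819 × 141² = 8141 Pa.
CL = W/(q·S) = 2.374×10^5 / (8141 × 57.9) = 0.5036.
CD = 0.0196 + 0.0506 × 0.5036² = 0.03243.
D = q·S·CD = 8141 × 57.9 × 0.03243 = 15290 N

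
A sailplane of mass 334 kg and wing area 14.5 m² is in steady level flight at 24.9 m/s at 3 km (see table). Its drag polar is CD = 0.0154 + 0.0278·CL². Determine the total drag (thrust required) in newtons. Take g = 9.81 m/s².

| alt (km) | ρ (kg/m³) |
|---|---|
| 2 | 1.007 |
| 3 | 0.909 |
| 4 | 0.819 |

D = 136 N

At 3 km, from the table: ρ = 0.909 kg/m³.
Weight W = mg = 334 × 9.81 = 3276.5 N; in level flight L = W.
q = ½ρv² = ½ × 0.909 × 24.9² = 281.8 Pa.
CL = 2W/(ρv²S) = 2×3276.5/(0.909×24.9²×14.5) = 0.8019.
CD = 0.0154 + 0.0278 × 0.8019² = 0.03328.
D = q·S·CD = 281.8 × 14.5 × 0.03328 = 136 N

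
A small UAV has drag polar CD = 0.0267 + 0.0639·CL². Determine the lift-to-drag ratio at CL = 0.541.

CD = 0.0267 + 0.0639 × 0.541² = 0.0454
L/D = CL/CD = 0.541 / 0.0454 = 11.9

L/D = 11.9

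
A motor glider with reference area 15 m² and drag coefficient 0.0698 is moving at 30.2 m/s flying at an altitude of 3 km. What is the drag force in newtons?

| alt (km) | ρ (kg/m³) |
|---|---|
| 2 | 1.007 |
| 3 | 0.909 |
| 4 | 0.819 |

At 3 km, from the table: ρ = 0.909 kg/m³.
Dynamic pressure q = ½ρv² = ½ × 0.909 × 30.2² = 414.5 Pa.
D = q·S·CD = 414.5 × 15 × 0.0698 = 434 N

D = 434 N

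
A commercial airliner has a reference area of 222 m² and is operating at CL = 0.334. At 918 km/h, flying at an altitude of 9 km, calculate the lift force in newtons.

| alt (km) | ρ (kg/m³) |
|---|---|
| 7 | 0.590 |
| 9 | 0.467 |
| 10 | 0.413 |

At 9 km, from the table: ρ = 0.467 kg/m³.
Convert speed: v = 918 km/h ÷ 3.6 = 255 m/s.
Dynamic pressure q = ½ρv² = ½ × 0.467 × 255² = 15180 Pa.
L = q·S·CL = 15180 × 222 × 0.334 = 1.13×10^6 N ≈ 1130 kN

L = 1.13×10^6 N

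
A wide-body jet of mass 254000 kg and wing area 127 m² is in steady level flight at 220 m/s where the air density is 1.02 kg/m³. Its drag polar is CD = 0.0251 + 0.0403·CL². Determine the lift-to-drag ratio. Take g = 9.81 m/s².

L/D = 15.7

Level flight ⇒ L = W = m·g = 254000 × 9.81 = 2.4917×10^6 N.
q = ½ρv² = ½ × 1.02 × 220² = 24680 Pa.
CL = 2W/(ρv²S) = 2×2.4917×10^6/(1.02×220²×127) = 0.7948.
CD = 0.0251 + 0.0403 × 0.7948² = 0.05056.
L/D = CL/CD = 0.7948 / 0.05056 = 15.7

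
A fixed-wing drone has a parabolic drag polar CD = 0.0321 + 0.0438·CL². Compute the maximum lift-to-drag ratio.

(L/D)max = 13.3

For CD = CD0 + K·CL², (L/D)max occurs at CL* = √(CD0/K) and equals 1/(2√(K·CD0)).
(L/D)max = 1/(2√(0.0438 × 0.0321)) = 1/(2 × 0.0375) = 13.3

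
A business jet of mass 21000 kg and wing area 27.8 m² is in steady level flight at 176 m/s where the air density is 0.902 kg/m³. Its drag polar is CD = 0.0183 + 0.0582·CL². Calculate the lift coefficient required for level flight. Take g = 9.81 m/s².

Level flight ⇒ L = W = m·g = 21000 × 9.81 = 2.0601×10^5 N.
q = ½ρv² = ½ × 0.902 × 176² = 13970 Pa.
CL = W/(q·S) = 2.0601×10^5 / (13970 × 27.8) = 0.5304.

CL = 0.53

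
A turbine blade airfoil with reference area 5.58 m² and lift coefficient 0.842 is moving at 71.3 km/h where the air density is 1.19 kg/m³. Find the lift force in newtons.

L = 1100 N

Convert speed: v = 71.3 km/h ÷ 3.6 = 19.81 m/s.
Dynamic pressure q = ½ρv² = ½ × 1.19 × 19.81² = 233.4 Pa.
L = q·S·CL = 233.4 × 5.58 × 0.842 = 1100 N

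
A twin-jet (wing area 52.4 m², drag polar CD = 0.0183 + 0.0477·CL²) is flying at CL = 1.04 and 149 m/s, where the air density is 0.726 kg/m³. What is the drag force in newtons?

CD = 0.0183 + 0.0477 × 1.04² = 0.06989
D = ½ρv²S·CD = ½ × 0.726 × 149² × 52.4 × 0.06989 = 29500 N

D = 29500 N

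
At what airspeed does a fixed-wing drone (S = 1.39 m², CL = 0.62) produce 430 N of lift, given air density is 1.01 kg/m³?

L = ½ρv²S·CL ⇒ v = √(2L/(ρ·S·CL))
v = √(2 × 430 / (1.01 × 1.39 × 0.62)) = √988 = 31.4 m/s

v = 31.4 m/s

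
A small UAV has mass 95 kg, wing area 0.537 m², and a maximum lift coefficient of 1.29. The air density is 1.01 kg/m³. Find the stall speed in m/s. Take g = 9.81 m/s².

Stall occurs when L = W at CL,max. W = mg = 95 × 9.81 = 932 N.
V_stall = √(2W/(ρ·S·CL,max)) = √(2 × 932 / (1.01 × 0.537 × 1.29))
V_stall = √2664 = 51.6 m/s

V_stall = 51.6 m/s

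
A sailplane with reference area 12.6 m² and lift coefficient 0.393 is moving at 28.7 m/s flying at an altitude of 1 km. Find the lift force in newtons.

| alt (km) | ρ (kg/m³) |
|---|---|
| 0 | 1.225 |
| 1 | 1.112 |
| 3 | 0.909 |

L = 2270 N

At 1 km, from the table: ρ = 1.112 kg/m³.
Dynamic pressure q = ½ρv² = ½ × 1.112 × 28.7² = 458 Pa.
L = q·S·CL = 458 × 12.6 × 0.393 = 2270 N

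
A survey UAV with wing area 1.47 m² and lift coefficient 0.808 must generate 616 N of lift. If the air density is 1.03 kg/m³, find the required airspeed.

L = ½ρv²S·CL ⇒ v = √(2L/(ρ·S·CL))
v = √(2 × 616 / (1.03 × 1.47 × 0.808)) = √1007 = 31.7 m/s

v = 31.7 m/s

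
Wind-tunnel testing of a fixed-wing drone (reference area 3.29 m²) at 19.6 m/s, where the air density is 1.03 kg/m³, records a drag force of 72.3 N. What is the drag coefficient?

From D = ½ρv²S·CD, rearranging gives CD = 2D/(ρv²S).
CD = 2 × 72.3 / (1.03 × 19.6² × 3.29) = 0.111

CD = 0.111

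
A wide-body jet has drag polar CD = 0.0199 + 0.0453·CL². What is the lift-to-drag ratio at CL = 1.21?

CD = 0.0199 + 0.0453 × 1.21² = 0.08622
L/D = CL/CD = 1.21 / 0.08622 = 14

L/D = 14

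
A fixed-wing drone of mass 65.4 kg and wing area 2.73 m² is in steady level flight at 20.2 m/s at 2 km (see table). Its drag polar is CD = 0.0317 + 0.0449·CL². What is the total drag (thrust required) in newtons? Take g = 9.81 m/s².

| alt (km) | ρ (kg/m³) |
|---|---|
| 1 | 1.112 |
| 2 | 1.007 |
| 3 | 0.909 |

D = 50.7 N

At 2 km, from the table: ρ = 1.007 kg/m³.
Weight W = mg = 65.4 × 9.81 = 641.57 N; in level flight L = W.
q = ½ρv² = ½ × 1.007 × 20.2² = 205.4 Pa.
Required CL = L/(qS) = 641.57/(205.4·2.73) = 1.144.
CD = 0.0317 + 0.0449 × 1.144² = 0.09045.
D = q·S·CD = 205.4 × 2.73 × 0.09045 = 50.73 N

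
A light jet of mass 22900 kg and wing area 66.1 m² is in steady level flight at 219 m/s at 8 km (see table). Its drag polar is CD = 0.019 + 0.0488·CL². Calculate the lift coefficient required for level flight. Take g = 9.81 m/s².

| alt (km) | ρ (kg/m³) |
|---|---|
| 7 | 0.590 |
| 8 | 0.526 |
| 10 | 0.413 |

CL = 0.269

At 8 km, from the table: ρ = 0.526 kg/m³.
In steady level flight, lift balances weight: W = mg = 22900 × 9.81 = 2.2465×10^5 N.
Dynamic pressure q = 0.5 × 0.526 × 219² = 12610 Pa.
CL = W/(q·S) = 2.2465×10^5 / (12610 × 66.1) = 0.2694.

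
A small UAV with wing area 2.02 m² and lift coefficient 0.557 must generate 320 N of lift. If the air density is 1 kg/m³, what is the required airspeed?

L = ½ρv²S·CL ⇒ v = √(2L/(ρ·S·CL))
v = √(2 × 320 / (1 × 2.02 × 0.557)) = √568.8 = 23.8 m/s

v = 23.8 m/s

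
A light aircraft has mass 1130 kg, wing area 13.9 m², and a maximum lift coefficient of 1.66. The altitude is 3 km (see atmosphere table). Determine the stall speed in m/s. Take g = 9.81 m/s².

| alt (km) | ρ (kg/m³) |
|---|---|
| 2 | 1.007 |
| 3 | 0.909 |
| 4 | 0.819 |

At 3 km, from the table: ρ = 0.909 kg/m³.
Weight W = mg = 1130 × 9.81 = 11090 N.
From L = ½ρV²S·CL,max = W: V_stall = √(2W/(ρSCL,max)) = √(2·11090/(0.909·13.9·1.66))
V_stall = √1057 = 32.5 m/s

V_stall = 32.5 m/s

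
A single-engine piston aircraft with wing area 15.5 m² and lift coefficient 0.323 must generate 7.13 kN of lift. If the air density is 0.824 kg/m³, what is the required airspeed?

L = ½ρv²S·CL ⇒ v = √(2L/(ρ·S·CL))
v = √(2 × 7130 / (0.824 × 15.5 × 0.323)) = √3457 = 58.8 m/s

v = 58.8 m/s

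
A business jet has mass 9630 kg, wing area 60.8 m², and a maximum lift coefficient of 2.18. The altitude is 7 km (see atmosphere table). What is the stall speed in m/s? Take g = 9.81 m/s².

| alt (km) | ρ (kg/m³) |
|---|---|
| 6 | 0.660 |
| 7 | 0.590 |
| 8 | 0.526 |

At 7 km, from the table: ρ = 0.590 kg/m³.
Weight W = mg = 9630 × 9.81 = 94470 N.
V_stall = √(2W/(ρ·S·CL,max)) = √(2 × 94470 / (0.59 × 60.8 × 2.18))
V_stall = √2416 = 49.2 m/s

V_stall = 49.2 m/s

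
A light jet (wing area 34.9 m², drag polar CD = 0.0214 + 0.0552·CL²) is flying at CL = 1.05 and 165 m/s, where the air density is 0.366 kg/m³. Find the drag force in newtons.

CD = 0.0214 + 0.0552 × 1.05² = 0.08226
D = ½ρv²S·CD = ½ × 0.366 × 165² × 34.9 × 0.08226 = 14300 N

D = 14300 N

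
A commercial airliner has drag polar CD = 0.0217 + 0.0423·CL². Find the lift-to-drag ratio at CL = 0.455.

L/D = 14.9

CD = 0.0217 + 0.0423 × 0.455² = 0.03046
L/D = CL/CD = 0.455 / 0.03046 = 14.9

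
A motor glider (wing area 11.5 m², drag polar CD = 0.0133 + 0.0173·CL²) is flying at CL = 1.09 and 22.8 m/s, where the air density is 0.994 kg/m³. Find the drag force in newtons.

D = 101 N

CD = 0.0133 + 0.0173 × 1.09² = 0.03385
D = ½ρv²S·CD = ½ × 0.994 × 22.8² × 11.5 × 0.03385 = 101 N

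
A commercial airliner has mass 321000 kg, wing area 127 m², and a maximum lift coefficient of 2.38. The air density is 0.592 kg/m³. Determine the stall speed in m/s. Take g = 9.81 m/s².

V_stall = 188 m/s

Weight W = mg = 321000 × 9.81 = 3.149×10^6 N.
From L = ½ρV²S·CL,max = W: V_stall = √(2W/(ρSCL,max)) = √(2·3.149×10^6/(0.592·127·2.38))
V_stall = √35200 = 188 m/s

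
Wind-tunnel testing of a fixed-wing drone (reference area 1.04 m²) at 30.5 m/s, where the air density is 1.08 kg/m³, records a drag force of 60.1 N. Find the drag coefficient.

CD = 0.115

From D = ½ρv²S·CD, rearranging gives CD = 2D/(ρv²S).
CD = 2 × 60.1 / (1.08 × 30.5² × 1.04) = 0.115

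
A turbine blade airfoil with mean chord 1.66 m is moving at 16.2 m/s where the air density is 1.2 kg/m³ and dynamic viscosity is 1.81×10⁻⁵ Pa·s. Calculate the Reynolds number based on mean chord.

Re = ρ·v·c/μ = 1.2 × 16.2 × 1.66 / (1.81×10⁻⁵) = 1.78×10^6

Re = 1.78×10^6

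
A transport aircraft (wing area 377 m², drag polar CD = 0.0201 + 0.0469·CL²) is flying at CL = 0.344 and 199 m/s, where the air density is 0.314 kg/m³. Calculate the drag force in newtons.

D = 60100 N

CD = 0.0201 + 0.0469 × 0.344² = 0.02565
D = ½ρv²S·CD = ½ × 0.314 × 199² × 377 × 0.02565 = 60100 N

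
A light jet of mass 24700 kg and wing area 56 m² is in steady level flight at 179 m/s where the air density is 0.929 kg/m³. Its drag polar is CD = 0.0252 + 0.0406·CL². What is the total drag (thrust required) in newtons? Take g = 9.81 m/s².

Level flight ⇒ L = W = m·g = 24700 × 9.81 = 2.4231×10^5 N.
q = ½ρv² = ½ × 0.929 × 179² = 14880 Pa.
CL = 2W/(ρv²S) = 2×2.4231×10^5/(0.929×179²×56) = 0.2907.
CD = 0.0252 + 0.0406 × 0.2907² = 0.02863.
D = q·S·CD = 14880 × 56 × 0.02863 = 23860 N

D = 23900 N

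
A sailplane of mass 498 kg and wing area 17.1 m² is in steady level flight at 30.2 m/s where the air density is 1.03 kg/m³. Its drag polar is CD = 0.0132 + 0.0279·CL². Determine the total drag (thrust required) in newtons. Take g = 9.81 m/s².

Level flight ⇒ L = W = m·g = 498 × 9.81 = 4885.4 N.
q = ½ρv² = ½ × 1.03 × 30.2² = 469.7 Pa.
CL = 2W/(ρv²S) = 2×4885.4/(1.03×30.2²×17.1) = 0.6082.
CD = 0.0132 + 0.0279 × 0.6082² = 0.02352.
D = q·S·CD = 469.7 × 17.1 × 0.02352 = 188.9 N

D = 189 N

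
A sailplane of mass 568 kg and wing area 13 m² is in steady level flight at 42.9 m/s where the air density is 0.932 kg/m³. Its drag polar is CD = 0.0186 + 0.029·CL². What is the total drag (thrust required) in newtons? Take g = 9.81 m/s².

Level flight ⇒ L = W = m·g = 568 × 9.81 = 5572.1 N.
q = ½ρv² = ½ × 0.932 × 42.9² = 857.6 Pa.
CL = 2W/(ρv²S) = 2×5572.1/(0.932×42.9²×13) = 0.4998.
CD = 0.0186 + 0.029 × 0.4998² = 0.02584.
D = q·S·CD = 857.6 × 13 × 0.02584 = 288.1 N

D = 288 N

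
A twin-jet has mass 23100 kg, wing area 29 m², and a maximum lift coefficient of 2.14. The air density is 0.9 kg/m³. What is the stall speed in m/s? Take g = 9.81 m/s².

Stall occurs when L = W at CL,max. W = mg = 23100 × 9.81 = 2.266×10^5 N.
From L = ½ρV²S·CL,max = W: V_stall = √(2W/(ρSCL,max)) = √(2·2.266×10^5/(0.9·29·2.14))
V_stall = √8114 = 90.1 m/s

V_stall = 90.1 m/s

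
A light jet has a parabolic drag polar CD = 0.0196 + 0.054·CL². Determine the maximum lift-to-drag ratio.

(L/D)max = 15.4

For CD = CD0 + K·CL², (L/D)max occurs at CL* = √(CD0/K) and equals 1/(2√(K·CD0)).
(L/D)max = 1/(2√(0.054 × 0.0196)) = 1/(2 × 0.03253) = 15.4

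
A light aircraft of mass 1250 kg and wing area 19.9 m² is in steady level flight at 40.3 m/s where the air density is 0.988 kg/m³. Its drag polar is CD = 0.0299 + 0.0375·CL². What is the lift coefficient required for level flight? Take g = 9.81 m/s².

Level flight ⇒ L = W = m·g = 1250 × 9.81 = 12262 N.
q = ½ρv² = ½ × 0.988 × 40.3² = 802.3 Pa.
Required CL = L/(qS) = 12262/(802.3·19.9) = 0.768.

CL = 0.768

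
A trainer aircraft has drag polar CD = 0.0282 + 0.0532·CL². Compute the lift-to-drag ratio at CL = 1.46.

L/D = 10.3

CD = 0.0282 + 0.0532 × 1.46² = 0.1416
L/D = CL/CD = 1.46 / 0.1416 = 10.3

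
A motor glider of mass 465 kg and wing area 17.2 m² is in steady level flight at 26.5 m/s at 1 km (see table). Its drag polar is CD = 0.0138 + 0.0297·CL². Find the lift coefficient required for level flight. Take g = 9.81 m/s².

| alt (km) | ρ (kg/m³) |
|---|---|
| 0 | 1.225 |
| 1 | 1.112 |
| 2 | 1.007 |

At 1 km, from the table: ρ = 1.112 kg/m³.
Weight W = mg = 465 × 9.81 = 4561.7 N; in level flight L = W.
Dynamic pressure q = 0.5 × 1.112 × 26.5² = 390.5 Pa.
CL = W/(q·S) = 4561.7 / (390.5 × 17.2) = 0.6792.

CL = 0.679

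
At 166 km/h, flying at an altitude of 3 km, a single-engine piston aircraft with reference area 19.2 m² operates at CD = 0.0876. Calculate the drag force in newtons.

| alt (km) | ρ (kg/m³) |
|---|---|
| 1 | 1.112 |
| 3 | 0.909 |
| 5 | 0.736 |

D = 1630 N

At 3 km, from the table: ρ = 0.909 kg/m³.
Convert speed: v = 166 km/h ÷ 3.6 = 46.11 m/s.
D = ½ρv²S·CD = ½ × 0.909 × 46.11² × 19.2 × 0.0876 = 1630 N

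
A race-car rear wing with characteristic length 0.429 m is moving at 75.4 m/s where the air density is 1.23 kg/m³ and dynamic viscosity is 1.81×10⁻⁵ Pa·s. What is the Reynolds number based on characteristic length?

Re = ρ·v·c/μ = 1.23 × 75.4 × 0.429 / (1.81×10⁻⁵) = 2.2×10^6

Re = 2.2×10^6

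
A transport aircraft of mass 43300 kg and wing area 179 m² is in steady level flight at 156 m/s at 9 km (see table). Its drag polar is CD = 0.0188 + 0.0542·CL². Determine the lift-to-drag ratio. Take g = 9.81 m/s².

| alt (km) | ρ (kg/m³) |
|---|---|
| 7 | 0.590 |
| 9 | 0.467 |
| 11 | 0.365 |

At 9 km, from the table: ρ = 0.467 kg/m³.
Level flight ⇒ L = W = m·g = 43300 × 9.81 = 4.2477×10^5 N.
Dynamic pressure q = 0.5 × 0.467 × 156² = 5682 Pa.
CL = W/(q·S) = 4.2477×10^5 / (5682 × 179) = 0.4176.
CD = 0.0188 + 0.0542 × 0.4176² = 0.02825.
L/D = CL/CD = 0.4176 / 0.02825 = 14.8

L/D = 14.8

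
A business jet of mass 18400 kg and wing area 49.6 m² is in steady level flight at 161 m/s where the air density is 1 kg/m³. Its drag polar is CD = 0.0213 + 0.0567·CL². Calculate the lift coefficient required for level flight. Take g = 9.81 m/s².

In steady level flight, lift balances weight: W = mg = 18400 × 9.81 = 1.805×10^5 N.
Dynamic pressure q = 0.5 × 1 × 161² = 12960 Pa.
Required CL = L/(qS) = 1.805×10^5/(12960·49.6) = 0.2808.

CL = 0.281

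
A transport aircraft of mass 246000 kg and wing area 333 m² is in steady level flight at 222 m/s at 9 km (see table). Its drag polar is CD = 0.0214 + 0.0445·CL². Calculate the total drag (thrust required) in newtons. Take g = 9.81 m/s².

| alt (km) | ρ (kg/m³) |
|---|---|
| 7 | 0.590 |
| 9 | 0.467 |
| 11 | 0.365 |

D = 1.5×10^5 N

At 9 km, from the table: ρ = 0.467 kg/m³.
Level flight ⇒ L = W = m·g = 246000 × 9.81 = 2.4133×10^6 N.
Dynamic pressure q = 0.5 × 0.467 × 222² = 11510 Pa.
Required CL = L/(qS) = 2.4133×10^6/(11510·333) = 0.6297.
CD = 0.0214 + 0.0445 × 0.6297² = 0.03905.
D = q·S·CD = 11510 × 333 × 0.03905 = 1.496×10^5 N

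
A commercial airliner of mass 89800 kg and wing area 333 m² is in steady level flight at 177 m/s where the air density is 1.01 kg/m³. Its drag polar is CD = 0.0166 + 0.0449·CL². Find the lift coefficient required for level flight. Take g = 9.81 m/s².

In steady level flight, lift balances weight: W = mg = 89800 × 9.81 = 8.8094×10^5 N.
q = ½ρv² = ½ × 1.01 × 177² = 15820 Pa.
Required CL = L/(qS) = 8.8094×10^5/(15820·333) = 0.1672.

CL = 0.167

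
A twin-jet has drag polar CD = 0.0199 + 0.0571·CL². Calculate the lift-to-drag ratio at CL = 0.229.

L/D = 10

CD = 0.0199 + 0.0571 × 0.229² = 0.02289
L/D = CL/CD = 0.229 / 0.02289 = 10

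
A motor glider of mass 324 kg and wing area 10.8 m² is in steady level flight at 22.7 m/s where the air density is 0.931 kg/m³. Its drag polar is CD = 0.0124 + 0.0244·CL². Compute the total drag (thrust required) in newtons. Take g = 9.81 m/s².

Level flight ⇒ L = W = m·g = 324 × 9.81 = 3178.4 N.
Dynamic pressure q = 0.5 × 0.931 × 22.7² = 239.9 Pa.
CL = 2W/(ρv²S) = 2×3178.4/(0.931×22.7²×10.8) = 1.227.
CD = 0.0124 + 0.0244 × 1.227² = 0.04913.
D = q·S·CD = 239.9 × 10.8 × 0.04913 = 127.3 N

D = 127 N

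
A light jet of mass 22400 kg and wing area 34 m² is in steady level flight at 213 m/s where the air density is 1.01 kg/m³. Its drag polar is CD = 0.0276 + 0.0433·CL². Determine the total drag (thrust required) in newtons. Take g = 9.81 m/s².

D = 24200 N

Level flight ⇒ L = W = m·g = 22400 × 9.81 = 2.1974×10^5 N.
q = ½ρv² = ½ × 1.01 × 213² = 22910 Pa.
CL = 2W/(ρv²S) = 2×2.1974×10^5/(1.01×213²×34) = 0.2821.
CD = 0.0276 + 0.0433 × 0.2821² = 0.03105.
D = q·S·CD = 22910 × 34 × 0.03105 = 24180 N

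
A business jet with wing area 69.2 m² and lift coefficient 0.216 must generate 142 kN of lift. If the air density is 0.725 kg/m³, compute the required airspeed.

L = ½ρv²S·CL ⇒ v = √(2L/(ρ·S·CL))
v = √(2 × 1.42×10^5 / (0.725 × 69.2 × 0.216)) = √26210 = 162 m/s

v = 162 m/s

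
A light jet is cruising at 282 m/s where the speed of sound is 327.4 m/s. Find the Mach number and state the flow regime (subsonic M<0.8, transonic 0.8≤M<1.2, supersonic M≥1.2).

M = v/a = 282 / 327.4 = 0.861
M = 0.861 → transonic.

M = 0.861 (transonic)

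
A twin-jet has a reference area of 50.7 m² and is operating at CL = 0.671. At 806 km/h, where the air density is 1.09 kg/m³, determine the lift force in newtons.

L = 9.29×10^5 N

Convert speed: v = 806 km/h ÷ 3.6 = 223.9 m/s.
Dynamic pressure q = ½ρv² = ½ × 1.09 × 223.9² = 27320 Pa.
L = q·S·CL = 27320 × 50.7 × 0.671 = 9.29×10^5 N ≈ 929 kN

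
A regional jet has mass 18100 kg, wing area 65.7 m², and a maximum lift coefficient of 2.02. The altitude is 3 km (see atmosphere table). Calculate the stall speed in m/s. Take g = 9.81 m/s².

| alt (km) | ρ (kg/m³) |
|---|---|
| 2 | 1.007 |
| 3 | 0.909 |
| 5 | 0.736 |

V_stall = 54.3 m/s

At 3 km, from the table: ρ = 0.909 kg/m³.
Weight W = mg = 18100 × 9.81 = 1.776×10^5 N.
V_stall = √(2W/(ρ·S·CL,max)) = √(2 × 1.776×10^5 / (0.909 × 65.7 × 2.02))
V_stall = √2944 = 54.3 m/s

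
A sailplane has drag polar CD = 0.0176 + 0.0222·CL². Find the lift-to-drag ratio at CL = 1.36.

L/D = 23.2

CD = 0.0176 + 0.0222 × 1.36² = 0.05866
L/D = CL/CD = 1.36 / 0.05866 = 23.2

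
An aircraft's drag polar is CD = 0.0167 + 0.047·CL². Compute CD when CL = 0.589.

CD = 0.0167 + 0.047 × 0.589² = 0.0167 + 0.01631 = 0.033

CD = 0.033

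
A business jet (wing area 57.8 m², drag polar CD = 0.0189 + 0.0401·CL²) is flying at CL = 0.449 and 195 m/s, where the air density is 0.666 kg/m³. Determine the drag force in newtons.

D = 19700 N

CD = 0.0189 + 0.0401 × 0.449² = 0.02698
D = ½ρv²S·CD = ½ × 0.666 × 195² × 57.8 × 0.02698 = 19700 N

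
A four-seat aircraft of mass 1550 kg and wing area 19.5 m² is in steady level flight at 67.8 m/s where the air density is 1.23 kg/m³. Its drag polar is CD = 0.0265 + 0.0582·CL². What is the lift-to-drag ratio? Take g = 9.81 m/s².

L/D = 8.92

Weight W = mg = 1550 × 9.81 = 15206 N; in level flight L = W.
Dynamic pressure q = 0.5 × 1.23 × 67.8² = 2827 Pa.
Required CL = L/(qS) = 15206/(2827·19.5) = 0.2758.
CD = 0.0265 + 0.0582 × 0.2758² = 0.03093.
L/D = CL/CD = 0.2758 / 0.03093 = 8.92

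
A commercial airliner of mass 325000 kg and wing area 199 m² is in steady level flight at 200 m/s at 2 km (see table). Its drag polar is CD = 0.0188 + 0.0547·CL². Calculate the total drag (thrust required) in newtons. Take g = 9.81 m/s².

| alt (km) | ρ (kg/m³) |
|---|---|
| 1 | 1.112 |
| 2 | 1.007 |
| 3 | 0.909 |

At 2 km, from the table: ρ = 1.007 kg/m³.
Weight W = mg = 325000 × 9.81 = 3.1882×10^6 N; in level flight L = W.
Dynamic pressure q = 0.5 × 1.007 × 200² = 20140 Pa.
CL = 2W/(ρv²S) = 2×3.1882×10^6/(1.007×200²×199) = 0.7955.
CD = 0.0188 + 0.0547 × 0.7955² = 0.05342.
D = q·S·CD = 20140 × 199 × 0.05342 = 2.141×10^5 N

D = 2.14×10^5 N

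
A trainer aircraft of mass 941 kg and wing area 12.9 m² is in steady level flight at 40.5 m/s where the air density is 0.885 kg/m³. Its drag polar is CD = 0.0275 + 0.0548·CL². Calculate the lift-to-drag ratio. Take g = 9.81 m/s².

L/D = 12.2

Weight W = mg = 941 × 9.81 = 9231.2 N; in level flight L = W.
Dynamic pressure q = 0.5 × 0.885 × 40.5² = 725.8 Pa.
Required CL = L/(qS) = 9231.2/(725.8·12.9) = 0.9859.
CD = 0.0275 + 0.0548 × 0.9859² = 0.08077.
L/D = CL/CD = 0.9859 / 0.08077 = 12.2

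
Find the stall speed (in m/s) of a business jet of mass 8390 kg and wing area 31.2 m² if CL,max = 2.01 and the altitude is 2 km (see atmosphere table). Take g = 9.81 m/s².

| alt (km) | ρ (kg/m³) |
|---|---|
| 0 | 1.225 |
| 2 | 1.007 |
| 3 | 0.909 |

V_stall = 51.1 m/s

At 2 km, from the table: ρ = 1.007 kg/m³.
Stall occurs when L = W at CL,max. W = mg = 8390 × 9.81 = 82310 N.
V_stall = √(2W/(ρ·S·CL,max)) = √(2 × 82310 / (1.007 × 31.2 × 2.01))
V_stall = √2607 = 51.1 m/s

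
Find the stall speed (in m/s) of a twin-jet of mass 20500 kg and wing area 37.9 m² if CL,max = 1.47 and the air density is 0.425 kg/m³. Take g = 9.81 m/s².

V_stall = 130 m/s

Weight W = mg = 20500 × 9.81 = 2.011×10^5 N.
V_stall = √(2W/(ρ·S·CL,max)) = √(2 × 2.011×10^5 / (0.425 × 37.9 × 1.47))
V_stall = √16990 = 130 m/s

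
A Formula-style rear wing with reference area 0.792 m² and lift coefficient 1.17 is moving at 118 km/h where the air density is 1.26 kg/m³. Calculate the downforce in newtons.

Convert speed: v = 118 km/h ÷ 3.6 = 32.78 m/s.
Dynamic pressure q = ½ρv² = ½ × 1.26 × 32.78² = 676.9 Pa.
L = q·S·CL = 676.9 × 0.792 × 1.17 = 627 N

L = 627 N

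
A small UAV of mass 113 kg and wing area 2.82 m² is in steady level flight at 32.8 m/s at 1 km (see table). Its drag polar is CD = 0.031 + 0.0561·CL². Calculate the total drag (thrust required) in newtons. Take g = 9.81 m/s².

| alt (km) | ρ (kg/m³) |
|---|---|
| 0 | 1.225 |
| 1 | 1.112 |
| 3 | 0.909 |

At 1 km, from the table: ρ = 1.112 kg/m³.
In steady level flight, lift balances weight: W = mg = 113 × 9.81 = 1108.5 N.
Dynamic pressure q = 0.5 × 1.112 × 32.8² = 598.2 Pa.
CL = 2W/(ρv²S) = 2×1108.5/(1.112×32.8²×2.82) = 0.6572.
CD = 0.031 + 0.0561 × 0.6572² = 0.05523.
D = q·S·CD = 598.2 × 2.82 × 0.05523 = 93.16 N

D = 93.2 N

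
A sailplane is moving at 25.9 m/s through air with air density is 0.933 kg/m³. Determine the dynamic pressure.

q = 313 Pa

q = ½ρv² = ½ × 0.933 × 25.9² = 313 Pa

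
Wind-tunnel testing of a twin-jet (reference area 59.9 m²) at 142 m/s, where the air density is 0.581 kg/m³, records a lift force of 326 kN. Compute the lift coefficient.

From L = ½ρv²S·CL, rearranging gives CL = 2L/(ρv²S).
CL = 2 × 3.26×10^5 / (0.581 × 142² × 59.9) = 0.929

CL = 0.929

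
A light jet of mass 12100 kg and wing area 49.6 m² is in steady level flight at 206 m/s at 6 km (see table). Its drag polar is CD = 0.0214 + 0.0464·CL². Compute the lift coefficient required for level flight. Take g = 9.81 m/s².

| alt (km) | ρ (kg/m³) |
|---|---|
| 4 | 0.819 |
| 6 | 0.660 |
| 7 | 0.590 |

CL = 0.171

At 6 km, from the table: ρ = 0.660 kg/m³.
Level flight ⇒ L = W = m·g = 12100 × 9.81 = 1.187×10^5 N.
q = ½ρv² = ½ × 0.66 × 206² = 14000 Pa.
CL = W/(q·S) = 1.187×10^5 / (14000 × 49.6) = 0.1709.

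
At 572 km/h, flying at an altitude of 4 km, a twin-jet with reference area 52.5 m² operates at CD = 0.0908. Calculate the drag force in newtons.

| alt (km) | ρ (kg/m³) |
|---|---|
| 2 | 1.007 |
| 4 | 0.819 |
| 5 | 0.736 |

At 4 km, from the table: ρ = 0.819 kg/m³.
Convert speed: v = 572 km/h ÷ 3.6 = 158.9 m/s.
D = ½ρv²S·CD = ½ × 0.819 × 158.9² × 52.5 × 0.0908 = 49300 N ≈ 49.3 kN

D = 49300 N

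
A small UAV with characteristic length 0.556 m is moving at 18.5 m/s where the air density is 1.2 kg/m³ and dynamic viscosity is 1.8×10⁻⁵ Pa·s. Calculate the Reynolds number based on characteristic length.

Re = 6.86×10^5

Re = ρ·v·c/μ = 1.2 × 18.5 × 0.556 / (1.8×10⁻⁵) = 6.86×10^5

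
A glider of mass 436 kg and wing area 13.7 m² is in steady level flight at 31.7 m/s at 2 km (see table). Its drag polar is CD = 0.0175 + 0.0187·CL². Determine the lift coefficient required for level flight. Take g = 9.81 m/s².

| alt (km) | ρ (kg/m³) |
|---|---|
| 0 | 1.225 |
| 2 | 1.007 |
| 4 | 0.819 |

CL = 0.617

At 2 km, from the table: ρ = 1.007 kg/m³.
Level flight ⇒ L = W = m·g = 436 × 9.81 = 4277.2 N.
Dynamic pressure q = 0.5 × 1.007 × 31.7² = 506 Pa.
CL = 2W/(ρv²S) = 2×4277.2/(1.007×31.7²×13.7) = 0.617.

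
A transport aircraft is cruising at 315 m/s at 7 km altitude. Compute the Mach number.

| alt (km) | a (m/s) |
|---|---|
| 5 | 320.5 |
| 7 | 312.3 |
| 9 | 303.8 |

At 7 km, from the table: a = 312.3 m/s.
M = v/a = 315 / 312.3 = 1.01

M = 1.01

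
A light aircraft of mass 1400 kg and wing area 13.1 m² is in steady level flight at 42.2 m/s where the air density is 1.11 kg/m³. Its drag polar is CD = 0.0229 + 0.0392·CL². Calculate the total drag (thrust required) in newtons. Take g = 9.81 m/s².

In steady level flight, lift balances weight: W = mg = 1400 × 9.81 = 13734 N.
Dynamic pressure q = 0.5 × 1.11 × 42.2² = 988.4 Pa.
CL = 2W/(ρv²S) = 2×13734/(1.11×42.2²×13.1) = 1.061.
CD = 0.0229 + 0.0392 × 1.061² = 0.06701.
D = q·S·CD = 988.4 × 13.1 × 0.06701 = 867.6 N

D = 868 N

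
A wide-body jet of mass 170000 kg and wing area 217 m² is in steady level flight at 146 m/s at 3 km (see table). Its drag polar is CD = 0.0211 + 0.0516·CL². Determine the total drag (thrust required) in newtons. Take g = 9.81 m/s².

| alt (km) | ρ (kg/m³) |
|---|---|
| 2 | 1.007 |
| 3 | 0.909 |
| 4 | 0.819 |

At 3 km, from the table: ρ = 0.909 kg/m³.
In steady level flight, lift balances weight: W = mg = 170000 × 9.81 = 1.6677×10^6 N.
Dynamic pressure q = 0.5 × 0.909 × 146² = 9688 Pa.
CL = W/(q·S) = 1.6677×10^6 / (9688 × 217) = 0.7933.
CD = 0.0211 + 0.0516 × 0.7933² = 0.05357.
D = q·S·CD = 9688 × 217 × 0.05357 = 1.126×10^5 N

D = 1.13×10^5 N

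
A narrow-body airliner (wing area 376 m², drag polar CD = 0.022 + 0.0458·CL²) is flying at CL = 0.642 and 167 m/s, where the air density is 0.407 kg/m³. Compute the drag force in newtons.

CD = 0.022 + 0.0458 × 0.642² = 0.04088
D = ½ρv²S·CD = ½ × 0.407 × 167² × 376 × 0.04088 = 87200 N

D = 87200 N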